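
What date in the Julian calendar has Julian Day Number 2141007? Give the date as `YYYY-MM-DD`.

1149-10-04

The proleptic Gregorian equivalent of JDN 2141007 is 11 October 1149.
In the Julian calendar that day is 1149-10-04.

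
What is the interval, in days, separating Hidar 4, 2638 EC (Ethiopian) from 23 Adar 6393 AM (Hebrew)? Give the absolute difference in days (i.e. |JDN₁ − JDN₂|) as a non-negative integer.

4620

JDN of the first date = 2687448.
JDN of the second date = 2682828.
|2682828 − 2687448| = 4620.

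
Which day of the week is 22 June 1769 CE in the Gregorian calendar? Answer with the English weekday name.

Since JDN mod 7 = 3 (0 = Monday), the day is Thursday.

Thursday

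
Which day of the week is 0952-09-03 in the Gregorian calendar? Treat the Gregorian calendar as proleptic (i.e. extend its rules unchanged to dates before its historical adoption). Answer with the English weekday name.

JDN 2069017 mod 7 = 6, and JDN 0 was a Monday, so this is a Sunday.

Sunday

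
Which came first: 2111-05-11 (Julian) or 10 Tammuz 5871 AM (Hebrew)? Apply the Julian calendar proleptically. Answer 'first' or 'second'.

The two dates have Julian Day Numbers 2492231 and 2492283 respectively.
Since 2492231 < 2492283, the first date comes first.

first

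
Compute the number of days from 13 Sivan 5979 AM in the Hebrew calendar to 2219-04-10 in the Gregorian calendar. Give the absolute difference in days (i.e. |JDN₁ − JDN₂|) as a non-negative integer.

48

JDN of the first date = 2531680.
JDN of the second date = 2531632.
|2531632 − 2531680| = 48.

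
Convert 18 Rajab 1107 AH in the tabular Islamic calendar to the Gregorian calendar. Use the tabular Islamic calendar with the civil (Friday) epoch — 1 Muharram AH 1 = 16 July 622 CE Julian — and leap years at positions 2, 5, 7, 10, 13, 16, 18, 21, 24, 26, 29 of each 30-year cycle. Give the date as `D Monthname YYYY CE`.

22 February 1696 CE

Both dates share Julian Day Number 2340564; in the Gregorian calendar that is 22 February 1696 CE.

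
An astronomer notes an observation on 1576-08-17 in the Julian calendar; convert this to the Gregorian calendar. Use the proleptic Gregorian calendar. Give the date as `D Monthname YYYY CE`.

27 August 1576 CE

The Julian–Gregorian offset here is 10 days (Julian trailing).
17 August 1576 Julian + 10 days → 27 August 1576 Gregorian.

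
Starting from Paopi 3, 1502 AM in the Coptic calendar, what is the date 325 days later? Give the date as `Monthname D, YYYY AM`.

Counting 325 days forward from JDN 2373302 reaches JDN 2373627, which is Mesori 28, 1502 AM.

Mesori 28, 1502 AM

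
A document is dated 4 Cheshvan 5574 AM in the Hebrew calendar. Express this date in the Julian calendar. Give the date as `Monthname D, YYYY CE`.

Both dates share Julian Day Number 2383545; in the Julian calendar that is 16 October 1813 CE.

October 16, 1813 CE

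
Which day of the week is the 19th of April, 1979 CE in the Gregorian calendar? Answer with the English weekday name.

Since JDN mod 7 = 3 (0 = Monday), the day is Thursday.

Thursday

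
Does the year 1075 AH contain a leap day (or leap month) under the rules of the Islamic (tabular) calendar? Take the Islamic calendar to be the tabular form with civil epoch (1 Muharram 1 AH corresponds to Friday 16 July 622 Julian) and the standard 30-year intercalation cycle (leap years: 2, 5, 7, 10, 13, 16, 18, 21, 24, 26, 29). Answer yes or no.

no

Year 1075 AH is year 25 of its 30-year cycle; leap positions are 2, 5, 7, 10, 13, 16, 18, 21, 24, 26, 29, so it is a common year (354 days).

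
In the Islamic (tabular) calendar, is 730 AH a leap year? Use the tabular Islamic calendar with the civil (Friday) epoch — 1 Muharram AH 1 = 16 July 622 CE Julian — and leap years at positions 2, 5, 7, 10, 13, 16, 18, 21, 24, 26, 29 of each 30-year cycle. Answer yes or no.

Year 730 AH is year 10 of its 30-year cycle; leap positions are 2, 5, 7, 10, 13, 16, 18, 21, 24, 26, 29, so it is a leap year (355 days).

yes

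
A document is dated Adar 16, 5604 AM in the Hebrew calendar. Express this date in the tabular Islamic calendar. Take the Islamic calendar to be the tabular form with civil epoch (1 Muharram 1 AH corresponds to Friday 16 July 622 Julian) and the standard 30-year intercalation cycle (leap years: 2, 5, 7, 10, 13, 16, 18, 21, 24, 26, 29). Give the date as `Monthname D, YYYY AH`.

Safar 16, 1260 AH

Both dates share Julian Day Number 2394633; in the tabular Islamic calendar that is 16 Safar 1260 AH.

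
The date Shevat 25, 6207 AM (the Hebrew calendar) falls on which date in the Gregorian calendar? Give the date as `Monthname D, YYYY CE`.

Julian Day Number of the source date = 2614851.
Converting JDN 2614851 to the Gregorian calendar gives 12 February 2447 CE.

February 12, 2447 CE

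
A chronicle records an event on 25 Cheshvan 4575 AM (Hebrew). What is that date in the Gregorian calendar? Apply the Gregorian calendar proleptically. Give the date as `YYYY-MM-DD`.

Julian Day Number of the source date = 2018686.
Converting JDN 2018686 to the Gregorian calendar gives 15 November 814 CE.

0814-11-15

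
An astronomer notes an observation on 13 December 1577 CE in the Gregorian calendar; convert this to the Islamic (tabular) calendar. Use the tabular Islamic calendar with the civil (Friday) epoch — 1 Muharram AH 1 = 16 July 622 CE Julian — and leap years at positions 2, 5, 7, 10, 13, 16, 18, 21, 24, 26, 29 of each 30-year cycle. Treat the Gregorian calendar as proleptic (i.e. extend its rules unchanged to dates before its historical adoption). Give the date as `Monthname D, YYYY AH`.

Ramadan 22, 985 AH

Julian Day Number of the source date = 2297394.
Converting JDN 2297394 to the tabular Islamic calendar gives 22 Ramadan 985 AH.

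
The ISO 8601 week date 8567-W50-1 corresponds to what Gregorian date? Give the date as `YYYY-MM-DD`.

8567-12-07

ISO week 1 of 8567 is the week containing the first Thursday of 8567.
Week 50, day 1 (Monday) lands on 8567-12-07.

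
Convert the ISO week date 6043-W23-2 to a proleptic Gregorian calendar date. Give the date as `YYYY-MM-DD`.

6043-06-02

ISO week 1 of 6043 is the week containing the first Thursday of 6043.
Week 23, day 2 (Tuesday) lands on 6043-06-02.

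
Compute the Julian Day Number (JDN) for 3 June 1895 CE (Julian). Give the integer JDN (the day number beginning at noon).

2413360

Equivalently 15 June 1895 (Gregorian).
JDN 2451545 is 1 January 2000 CE (Gregorian); the target day is −38185 days from there, so JDN = 2413360.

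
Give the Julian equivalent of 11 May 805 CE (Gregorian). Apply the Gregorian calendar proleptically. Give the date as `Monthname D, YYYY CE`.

May 7, 805 CE

The Julian–Gregorian offset here is 4 days (Julian trailing).
11 May 805 Gregorian − 4 days → 7 May 805 Julian.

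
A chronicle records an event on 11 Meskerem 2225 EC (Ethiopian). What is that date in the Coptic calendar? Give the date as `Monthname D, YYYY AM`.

The source date corresponds to 23 September 2232 in the Gregorian calendar (JDN 2536547).
That day falls on 11 Thout 1949 AM in the Coptic calendar.

Thout 11, 1949 AM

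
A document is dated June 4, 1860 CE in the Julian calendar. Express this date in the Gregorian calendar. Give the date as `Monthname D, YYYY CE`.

At this point the Julian calendar is 12 days behind the Gregorian.
4 June 1860 Julian + 12 days → 16 June 1860 Gregorian.

June 16, 1860 CE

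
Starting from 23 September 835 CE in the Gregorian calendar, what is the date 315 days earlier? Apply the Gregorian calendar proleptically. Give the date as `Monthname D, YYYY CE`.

November 12, 834 CE

The starting date is JDN 2026303; 2026303 − 315 = 2025988.
JDN 2025988 corresponds to November 12, 834 CE.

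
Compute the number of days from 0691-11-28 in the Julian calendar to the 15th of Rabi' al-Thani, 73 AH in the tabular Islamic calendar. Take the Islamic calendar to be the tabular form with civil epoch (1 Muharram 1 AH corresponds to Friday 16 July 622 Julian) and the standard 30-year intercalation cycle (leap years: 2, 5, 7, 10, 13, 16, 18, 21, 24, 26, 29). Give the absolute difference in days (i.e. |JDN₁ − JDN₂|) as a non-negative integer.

JDN of the first date = 1973777.
JDN of the second date = 1974057.
|1974057 − 1973777| = 280.

280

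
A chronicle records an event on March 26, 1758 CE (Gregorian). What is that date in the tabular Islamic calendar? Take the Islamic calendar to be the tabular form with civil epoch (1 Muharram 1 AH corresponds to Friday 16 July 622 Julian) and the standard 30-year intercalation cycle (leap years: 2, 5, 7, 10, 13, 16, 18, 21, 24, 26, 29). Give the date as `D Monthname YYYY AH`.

16 Rajab 1171 AH

Both dates share Julian Day Number 2363241; in the tabular Islamic calendar that is 16 Rajab 1171 AH.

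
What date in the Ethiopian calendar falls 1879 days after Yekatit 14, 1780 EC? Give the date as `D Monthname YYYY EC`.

7 Miyazya 1785 EC

JDN of Yekatit 14, 1780 EC = 2374164.
2374164 + 1879 = 2376043.
JDN 2376043 in the Ethiopian calendar is 7 Miyazya 1785 EC.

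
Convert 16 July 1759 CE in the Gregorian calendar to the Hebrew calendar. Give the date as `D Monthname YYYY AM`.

Julian Day Number of the source date = 2363718.
Converting JDN 2363718 to the Hebrew calendar gives 21 Tammuz 5519 AM.

21 Tammuz 5519 AM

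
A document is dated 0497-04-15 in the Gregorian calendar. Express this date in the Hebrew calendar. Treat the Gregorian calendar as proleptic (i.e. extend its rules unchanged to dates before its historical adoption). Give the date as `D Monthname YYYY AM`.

Julian Day Number of the source date = 1902691.
Converting JDN 1902691 to the Hebrew calendar gives 26 Nisan 4257 AM.

26 Nisan 4257 AM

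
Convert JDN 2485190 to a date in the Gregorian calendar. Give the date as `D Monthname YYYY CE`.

12 February 2092 CE

JDN 2451545 is 1 Jan 2000; 2485190 is +33645 days from there.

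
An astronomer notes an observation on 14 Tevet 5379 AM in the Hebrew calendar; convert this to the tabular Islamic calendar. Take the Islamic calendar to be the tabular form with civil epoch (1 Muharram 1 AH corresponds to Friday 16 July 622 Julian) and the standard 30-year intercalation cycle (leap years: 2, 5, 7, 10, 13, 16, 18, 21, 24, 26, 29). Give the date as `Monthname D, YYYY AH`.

Muharram 13, 1028 AH

Both dates share Julian Day Number 2312387; in the tabular Islamic calendar that is 13 Muharram 1028 AH.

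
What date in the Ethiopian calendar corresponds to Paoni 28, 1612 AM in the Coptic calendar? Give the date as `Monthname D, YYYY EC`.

Sene 28, 1888 EC

The source date corresponds to 4 July 1896 in the Gregorian calendar (JDN 2413745).
That day falls on 28 Sene 1888 EC in the Ethiopian calendar.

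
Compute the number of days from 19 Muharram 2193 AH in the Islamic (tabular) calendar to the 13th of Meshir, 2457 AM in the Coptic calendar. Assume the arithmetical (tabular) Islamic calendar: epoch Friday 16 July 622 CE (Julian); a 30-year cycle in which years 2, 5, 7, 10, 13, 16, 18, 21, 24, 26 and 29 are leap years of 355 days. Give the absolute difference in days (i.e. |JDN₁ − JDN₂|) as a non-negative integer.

2984

First date → JDN 2725230; second date → JDN 2722246.
The interval is |2725230 − 2722246| = 2984 days.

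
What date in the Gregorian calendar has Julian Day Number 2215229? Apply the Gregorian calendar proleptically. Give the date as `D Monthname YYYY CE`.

Counting from JDN 2299161 = 15 Oct 1582 gives an offset of -83932 days.

27 December 1352 CE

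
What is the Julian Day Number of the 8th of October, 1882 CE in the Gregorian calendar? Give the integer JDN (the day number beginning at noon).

2408727

JDN 2451545 is 1 January 2000 CE (Gregorian); the target day is −42818 days from there, so JDN = 2408727.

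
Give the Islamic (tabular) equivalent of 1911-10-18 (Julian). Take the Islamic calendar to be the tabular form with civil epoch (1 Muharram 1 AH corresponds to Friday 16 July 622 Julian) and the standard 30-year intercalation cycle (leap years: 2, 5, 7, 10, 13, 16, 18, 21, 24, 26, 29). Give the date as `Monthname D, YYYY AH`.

The source date corresponds to 31 October 1911 in the Gregorian calendar (JDN 2419341).
That day falls on 8 Dhu al-Qa'dah 1329 AH in the tabular Islamic calendar.

Dhu al-Qa'dah 8, 1329 AH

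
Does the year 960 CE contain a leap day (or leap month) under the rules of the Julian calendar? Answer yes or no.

yes

960 mod 4 = 0, so it is a leap year in the Julian calendar.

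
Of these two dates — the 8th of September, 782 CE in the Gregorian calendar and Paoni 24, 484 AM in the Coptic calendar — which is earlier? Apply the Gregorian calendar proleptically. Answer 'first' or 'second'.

Converting both to JDN: 2006930 vs 2001739; the smaller is the second.

second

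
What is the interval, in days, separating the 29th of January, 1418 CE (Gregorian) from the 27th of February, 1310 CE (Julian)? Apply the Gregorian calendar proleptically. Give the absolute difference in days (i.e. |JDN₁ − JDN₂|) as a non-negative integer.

JDN of the first date = 2239002.
JDN of the second date = 2199593.
|2199593 − 2239002| = 39409.

39409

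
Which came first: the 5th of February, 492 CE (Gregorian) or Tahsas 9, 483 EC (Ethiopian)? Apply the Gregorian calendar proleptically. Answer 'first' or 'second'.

second

The two dates have Julian Day Numbers 1900795 and 1900369 respectively.
Since 1900369 < 1900795, the second date comes first.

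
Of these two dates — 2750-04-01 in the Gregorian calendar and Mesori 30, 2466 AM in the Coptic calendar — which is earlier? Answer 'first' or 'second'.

first

First date → JDN 2725567; second date → JDN 2725730.
JDN 2725567 < JDN 2725730, so the first date is earlier.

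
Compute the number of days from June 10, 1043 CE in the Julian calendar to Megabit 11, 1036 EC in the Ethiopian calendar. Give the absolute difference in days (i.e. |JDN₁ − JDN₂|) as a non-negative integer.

First date → JDN 2102174; second date → JDN 2102445.
The interval is |2102174 − 2102445| = 271 days.

271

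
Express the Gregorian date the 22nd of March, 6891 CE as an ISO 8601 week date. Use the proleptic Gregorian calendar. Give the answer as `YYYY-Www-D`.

6891-W12-4

The weekday is Thursday (ISO weekday 4).
That Thursday belongs to ISO week 12 of ISO year 6891.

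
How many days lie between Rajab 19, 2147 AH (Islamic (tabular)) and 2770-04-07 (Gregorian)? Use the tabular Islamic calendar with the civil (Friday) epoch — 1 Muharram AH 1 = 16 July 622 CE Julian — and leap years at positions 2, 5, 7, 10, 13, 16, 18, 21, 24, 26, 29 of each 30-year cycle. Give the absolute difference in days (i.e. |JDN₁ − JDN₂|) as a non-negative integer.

First date → JDN 2709106; second date → JDN 2732878.
The interval is |2709106 − 2732878| = 23772 days.

23772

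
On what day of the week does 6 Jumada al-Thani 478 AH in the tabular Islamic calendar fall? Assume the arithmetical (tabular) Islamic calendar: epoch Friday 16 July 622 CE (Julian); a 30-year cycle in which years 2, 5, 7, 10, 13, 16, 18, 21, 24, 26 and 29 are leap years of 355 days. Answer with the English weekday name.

Monday

This is JDN 2117626 (5 October 1085 Gregorian).
Since JDN mod 7 = 0 (0 = Monday), the day is Monday.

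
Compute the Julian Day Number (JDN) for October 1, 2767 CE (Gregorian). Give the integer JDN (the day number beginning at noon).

2731959

JDN 2400001 is 17 November 1858 CE (Gregorian), MJD 0; the target day is +331958 days from there, so JDN = 2731959.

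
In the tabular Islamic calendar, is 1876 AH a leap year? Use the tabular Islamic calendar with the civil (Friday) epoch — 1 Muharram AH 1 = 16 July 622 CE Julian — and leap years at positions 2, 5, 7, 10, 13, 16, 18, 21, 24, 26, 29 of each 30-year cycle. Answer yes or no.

Year 1876 AH is year 16 of its 30-year cycle; leap positions are 2, 5, 7, 10, 13, 16, 18, 21, 24, 26, 29, so it is a leap year (355 days).

yes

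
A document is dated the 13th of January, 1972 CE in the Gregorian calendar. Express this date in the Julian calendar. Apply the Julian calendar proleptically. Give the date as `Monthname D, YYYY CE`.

The Julian–Gregorian offset here is 13 days (Julian trailing).
13 January 1972 Gregorian − 13 days → 31 December 1971 Julian.

December 31, 1971 CE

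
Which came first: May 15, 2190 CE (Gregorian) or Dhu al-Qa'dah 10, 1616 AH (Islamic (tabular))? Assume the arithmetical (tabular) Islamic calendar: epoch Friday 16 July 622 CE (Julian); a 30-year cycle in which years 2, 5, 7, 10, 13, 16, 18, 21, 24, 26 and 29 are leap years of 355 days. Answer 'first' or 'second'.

second

The two dates have Julian Day Numbers 2521076 and 2521046 respectively.
Since 2521046 < 2521076, the second date comes first.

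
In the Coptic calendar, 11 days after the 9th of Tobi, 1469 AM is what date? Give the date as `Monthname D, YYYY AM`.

Counting 11 days forward from JDN 2361345 reaches JDN 2361356, which is Tobi 20, 1469 AM.

Tobi 20, 1469 AM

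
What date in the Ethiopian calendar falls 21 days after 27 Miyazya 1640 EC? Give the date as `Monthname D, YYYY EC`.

Ginbot 18, 1640 EC

Counting 21 days forward from JDN 2323102 reaches JDN 2323123, which is Ginbot 18, 1640 EC.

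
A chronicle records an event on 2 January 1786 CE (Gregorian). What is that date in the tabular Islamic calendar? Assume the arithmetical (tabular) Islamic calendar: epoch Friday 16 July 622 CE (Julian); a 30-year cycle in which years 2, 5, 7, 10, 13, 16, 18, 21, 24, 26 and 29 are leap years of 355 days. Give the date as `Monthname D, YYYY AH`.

Both dates share Julian Day Number 2373385; in the tabular Islamic calendar that is 1 Rabi' al-Awwal 1200 AH.

Rabi' al-Awwal 1, 1200 AH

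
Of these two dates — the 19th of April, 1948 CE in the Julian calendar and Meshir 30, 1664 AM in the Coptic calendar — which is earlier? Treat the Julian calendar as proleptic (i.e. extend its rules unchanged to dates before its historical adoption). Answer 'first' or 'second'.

second

Converting both to JDN: 2432674 vs 2432620; the smaller is the second.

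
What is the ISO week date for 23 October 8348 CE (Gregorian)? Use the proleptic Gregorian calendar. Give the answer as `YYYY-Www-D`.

The weekday is Saturday (ISO weekday 6).
That Saturday belongs to ISO week 43 of ISO year 8348.

8348-W43-6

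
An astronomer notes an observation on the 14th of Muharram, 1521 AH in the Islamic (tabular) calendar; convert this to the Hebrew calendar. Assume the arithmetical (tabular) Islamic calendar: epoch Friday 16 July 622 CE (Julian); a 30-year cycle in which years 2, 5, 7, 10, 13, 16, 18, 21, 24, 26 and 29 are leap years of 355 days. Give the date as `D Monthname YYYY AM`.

Both dates share Julian Day Number 2487090; in the Hebrew calendar that is 14 Iyar 5857 AM.

14 Iyar 5857 AM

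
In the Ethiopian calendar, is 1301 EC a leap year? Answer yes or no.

1301 mod 4 = 1; in the Ethiopian calendar a year is leap when year mod 4 = 3, so it is a common year.

no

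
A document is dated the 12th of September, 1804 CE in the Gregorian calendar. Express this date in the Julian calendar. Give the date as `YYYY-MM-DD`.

The Julian–Gregorian offset here is 12 days (Julian trailing).
12 September 1804 Gregorian − 12 days → 31 August 1804 Julian.

1804-08-31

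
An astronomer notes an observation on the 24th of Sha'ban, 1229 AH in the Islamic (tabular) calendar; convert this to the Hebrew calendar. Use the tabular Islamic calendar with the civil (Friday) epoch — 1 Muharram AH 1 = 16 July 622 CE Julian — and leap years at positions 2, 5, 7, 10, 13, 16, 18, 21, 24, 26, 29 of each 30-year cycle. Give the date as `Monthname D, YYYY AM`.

Both dates share Julian Day Number 2383832; in the Hebrew calendar that is 25 Av 5574 AM.

Av 25, 5574 AM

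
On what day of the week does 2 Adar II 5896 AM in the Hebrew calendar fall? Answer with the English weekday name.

Tuesday

Equivalently 6 March 2136 Gregorian, JDN 2501283.
Since JDN mod 7 = 1 (0 = Monday), the day is Tuesday.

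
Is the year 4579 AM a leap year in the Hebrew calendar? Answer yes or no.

yes

Hebrew year 4579 is year 19 of its 19-year Metonic cycle; leap years are at positions 3, 6, 8, 11, 14, 17, 19, so it is a leap year (13 months).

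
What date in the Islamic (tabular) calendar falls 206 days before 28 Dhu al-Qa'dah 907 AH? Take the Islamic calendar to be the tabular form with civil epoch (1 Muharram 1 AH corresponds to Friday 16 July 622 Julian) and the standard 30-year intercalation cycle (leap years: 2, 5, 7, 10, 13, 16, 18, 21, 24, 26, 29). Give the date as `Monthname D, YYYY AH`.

Counting 206 days back from JDN 2269818 reaches JDN 2269612, which is Rabi' al-Thani 28, 907 AH.

Rabi' al-Thani 28, 907 AH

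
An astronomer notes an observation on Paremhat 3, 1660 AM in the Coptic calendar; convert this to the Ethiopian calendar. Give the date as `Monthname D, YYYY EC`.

Megabit 3, 1936 EC

Julian Day Number of the source date = 2431162.
Converting JDN 2431162 to the Ethiopian calendar gives 3 Megabit 1936 EC.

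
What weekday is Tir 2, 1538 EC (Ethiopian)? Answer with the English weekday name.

Monday

Equivalently 7 January 1546 Gregorian, JDN 2285731.
Since JDN mod 7 = 0 (0 = Monday), the day is Monday.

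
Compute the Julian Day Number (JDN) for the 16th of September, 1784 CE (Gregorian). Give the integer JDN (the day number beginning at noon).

2372912

JDN 2451545 is 1 January 2000 CE (Gregorian); the target day is −78633 days from there, so JDN = 2372912.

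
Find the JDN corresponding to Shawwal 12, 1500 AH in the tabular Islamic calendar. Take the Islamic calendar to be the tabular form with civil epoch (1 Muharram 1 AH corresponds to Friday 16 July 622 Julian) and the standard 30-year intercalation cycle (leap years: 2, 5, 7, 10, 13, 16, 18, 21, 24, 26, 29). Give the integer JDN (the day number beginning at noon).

2479913

Equivalently 1 September 2077 (Gregorian).
JDN 2400001 is 17 November 1858 CE (Gregorian), MJD 0; the target day is +79912 days from there, so JDN = 2479913.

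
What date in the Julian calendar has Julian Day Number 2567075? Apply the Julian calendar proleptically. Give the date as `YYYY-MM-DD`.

2316-04-08

The Gregorian equivalent of JDN 2567075 is 24 April 2316.
In the Julian calendar that day is 2316-04-08.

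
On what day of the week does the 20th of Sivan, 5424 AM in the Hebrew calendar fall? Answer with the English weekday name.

Equivalently 13 June 1664 Gregorian, JDN 2328988.
JDN 2328988 mod 7 = 4, and JDN 0 was a Monday, so this is a Friday.

Friday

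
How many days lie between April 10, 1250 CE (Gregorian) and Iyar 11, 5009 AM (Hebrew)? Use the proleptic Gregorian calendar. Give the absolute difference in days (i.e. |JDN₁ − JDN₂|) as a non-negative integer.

343

JDN of the first date = 2177713.
JDN of the second date = 2177370.
|2177370 − 2177713| = 343.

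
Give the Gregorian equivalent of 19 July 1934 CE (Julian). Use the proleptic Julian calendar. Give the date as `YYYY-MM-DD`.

At this point the Julian calendar is 13 days behind the Gregorian.
19 July 1934 Julian + 13 days → 1 August 1934 Gregorian.

1934-08-01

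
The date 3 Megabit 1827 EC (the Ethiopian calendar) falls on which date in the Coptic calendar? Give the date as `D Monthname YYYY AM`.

The source date corresponds to 11 March 1835 in the Gregorian calendar (JDN 2391349).
That day falls on 3 Paremhat 1551 AM in the Coptic calendar.

3 Paremhat 1551 AM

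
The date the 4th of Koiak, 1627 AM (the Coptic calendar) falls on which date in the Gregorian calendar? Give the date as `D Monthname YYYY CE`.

13 December 1910 CE

Both dates share Julian Day Number 2419019; in the Gregorian calendar that is 13 December 1910 CE.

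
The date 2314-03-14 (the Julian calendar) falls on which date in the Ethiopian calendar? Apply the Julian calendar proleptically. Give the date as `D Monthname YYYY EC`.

18 Megabit 2306 EC

The source date corresponds to 30 March 2314 in the Gregorian calendar (JDN 2566319).
That day falls on 18 Megabit 2306 EC in the Ethiopian calendar.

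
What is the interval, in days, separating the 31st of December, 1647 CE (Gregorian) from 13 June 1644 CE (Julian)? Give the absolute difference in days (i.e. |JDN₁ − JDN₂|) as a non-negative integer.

JDN of the first date = 2322979.
JDN of the second date = 2321693.
|2321693 − 2322979| = 1286.

1286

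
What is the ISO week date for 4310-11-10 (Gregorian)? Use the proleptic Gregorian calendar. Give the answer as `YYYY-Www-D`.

The weekday is Thursday (ISO weekday 4).
That Thursday belongs to ISO week 45 of ISO year 4310.

4310-W45-4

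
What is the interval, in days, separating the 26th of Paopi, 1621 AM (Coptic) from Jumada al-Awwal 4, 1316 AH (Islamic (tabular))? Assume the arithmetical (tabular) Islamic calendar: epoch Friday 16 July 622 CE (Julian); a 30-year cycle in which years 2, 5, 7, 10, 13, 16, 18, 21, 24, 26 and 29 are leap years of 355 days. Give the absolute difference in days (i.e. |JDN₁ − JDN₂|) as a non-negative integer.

JDN of the first date = 2416790.
JDN of the second date = 2414553.
|2414553 − 2416790| = 2237.

2237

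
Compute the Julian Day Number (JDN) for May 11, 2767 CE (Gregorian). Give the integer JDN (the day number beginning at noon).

2731816

JDN 2451545 is 1 January 2000 CE (Gregorian); the target day is +280271 days from there, so JDN = 2731816.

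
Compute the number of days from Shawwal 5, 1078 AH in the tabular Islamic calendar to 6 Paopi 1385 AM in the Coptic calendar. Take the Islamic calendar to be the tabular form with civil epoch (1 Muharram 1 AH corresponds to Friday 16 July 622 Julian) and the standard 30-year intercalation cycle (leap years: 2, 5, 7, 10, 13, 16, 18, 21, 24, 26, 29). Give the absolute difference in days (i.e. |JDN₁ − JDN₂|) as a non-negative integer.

JDN of the first date = 2330363.
JDN of the second date = 2330571.
|2330571 − 2330363| = 208.

208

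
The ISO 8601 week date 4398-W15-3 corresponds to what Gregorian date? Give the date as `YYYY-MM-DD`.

ISO week 1 of 4398 is the week containing the first Thursday of 4398.
Week 15, day 3 (Wednesday) lands on 4398-04-08.

4398-04-08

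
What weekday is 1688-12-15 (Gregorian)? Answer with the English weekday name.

Wednesday

JDN 2337939 mod 7 = 2, and JDN 0 was a Monday, so this is a Wednesday.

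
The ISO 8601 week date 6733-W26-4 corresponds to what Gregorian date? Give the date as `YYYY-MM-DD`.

ISO week 1 of 6733 is the week containing the first Thursday of 6733.
Week 26, day 4 (Thursday) lands on 6733-06-29.

6733-06-29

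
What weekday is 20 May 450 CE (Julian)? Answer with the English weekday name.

Saturday

Equivalently 21 May 450 Gregorian, JDN 1885560.
JDN 1885560 mod 7 = 5, and JDN 0 was a Monday, so this is a Saturday.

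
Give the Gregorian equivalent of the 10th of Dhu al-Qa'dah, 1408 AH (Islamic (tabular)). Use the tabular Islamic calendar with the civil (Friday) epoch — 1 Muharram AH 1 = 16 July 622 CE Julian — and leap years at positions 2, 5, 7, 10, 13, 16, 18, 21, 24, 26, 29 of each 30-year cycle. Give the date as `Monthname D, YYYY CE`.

June 25, 1988 CE

Julian Day Number of the source date = 2447338.
Converting JDN 2447338 to the Gregorian calendar gives 25 June 1988 CE.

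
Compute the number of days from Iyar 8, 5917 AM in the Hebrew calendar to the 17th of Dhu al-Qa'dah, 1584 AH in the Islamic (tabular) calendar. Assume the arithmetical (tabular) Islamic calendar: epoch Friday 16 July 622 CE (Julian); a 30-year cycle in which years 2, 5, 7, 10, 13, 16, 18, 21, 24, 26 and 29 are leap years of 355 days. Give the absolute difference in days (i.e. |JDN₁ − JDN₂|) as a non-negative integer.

JDN of the first date = 2509025.
JDN of the second date = 2509713.
|2509713 − 2509025| = 688.

688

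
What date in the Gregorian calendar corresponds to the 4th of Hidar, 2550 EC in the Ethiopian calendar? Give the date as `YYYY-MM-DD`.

2557-11-17

Julian Day Number of the source date = 2655306.
Converting JDN 2655306 to the Gregorian calendar gives 17 November 2557 CE.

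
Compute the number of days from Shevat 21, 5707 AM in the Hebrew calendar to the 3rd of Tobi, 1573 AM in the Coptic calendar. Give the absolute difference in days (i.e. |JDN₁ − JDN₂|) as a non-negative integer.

First date → JDN 2432228; second date → JDN 2399325.
The interval is |2432228 − 2399325| = 32903 days.

32903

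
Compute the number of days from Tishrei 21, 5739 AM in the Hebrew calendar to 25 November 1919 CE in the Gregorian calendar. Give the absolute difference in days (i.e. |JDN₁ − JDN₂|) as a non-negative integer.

JDN of the first date = 2443804.
JDN of the second date = 2422288.
|2422288 − 2443804| = 21516.

21516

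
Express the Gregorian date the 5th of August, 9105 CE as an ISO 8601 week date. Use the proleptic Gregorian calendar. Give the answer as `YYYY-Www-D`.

9105-W31-6

The weekday is Saturday (ISO weekday 6).
That Saturday belongs to ISO week 31 of ISO year 9105.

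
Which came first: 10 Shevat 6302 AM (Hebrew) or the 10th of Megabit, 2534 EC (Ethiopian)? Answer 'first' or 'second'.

The two dates have Julian Day Numbers 2649533 and 2649588 respectively.
Since 2649533 < 2649588, the first date comes first.

first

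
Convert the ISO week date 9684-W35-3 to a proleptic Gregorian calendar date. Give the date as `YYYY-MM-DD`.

9684-08-30

ISO week 1 of 9684 is the week containing the first Thursday of 9684.
Week 35, day 3 (Wednesday) lands on 9684-08-30.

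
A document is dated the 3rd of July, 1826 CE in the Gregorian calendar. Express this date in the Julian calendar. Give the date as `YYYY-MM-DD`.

For dates in this range the Gregorian date is 12 days ahead of the Julian.
3 July 1826 Gregorian − 12 days → 21 June 1826 Julian.

1826-06-21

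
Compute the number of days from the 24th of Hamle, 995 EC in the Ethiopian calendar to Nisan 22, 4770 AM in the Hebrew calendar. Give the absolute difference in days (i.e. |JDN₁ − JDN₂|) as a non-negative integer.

First date → JDN 2087602; second date → JDN 2090058.
The interval is |2087602 − 2090058| = 2456 days.

2456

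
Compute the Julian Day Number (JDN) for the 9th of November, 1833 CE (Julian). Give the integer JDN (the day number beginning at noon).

In the Gregorian calendar the same day is 21 November 1833.
JDN 2400001 is 17 November 1858 CE (Gregorian), MJD 0; the target day is −9127 days from there, so JDN = 2390874.

2390874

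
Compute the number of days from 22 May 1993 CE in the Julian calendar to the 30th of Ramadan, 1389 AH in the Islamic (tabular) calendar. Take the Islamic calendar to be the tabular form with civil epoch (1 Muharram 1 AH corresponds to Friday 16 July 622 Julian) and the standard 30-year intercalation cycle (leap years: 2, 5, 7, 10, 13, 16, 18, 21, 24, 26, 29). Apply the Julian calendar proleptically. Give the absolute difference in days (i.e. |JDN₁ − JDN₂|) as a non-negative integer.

8577

JDN of the first date = 2449143.
JDN of the second date = 2440566.
|2440566 − 2449143| = 8577.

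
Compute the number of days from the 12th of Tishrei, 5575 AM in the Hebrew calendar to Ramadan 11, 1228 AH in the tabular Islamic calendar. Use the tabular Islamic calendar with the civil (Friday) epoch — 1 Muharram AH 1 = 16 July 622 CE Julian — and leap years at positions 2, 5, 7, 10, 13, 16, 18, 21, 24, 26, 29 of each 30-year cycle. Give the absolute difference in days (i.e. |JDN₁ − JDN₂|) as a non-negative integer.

384

JDN of the first date = 2383878.
JDN of the second date = 2383494.
|2383494 − 2383878| = 384.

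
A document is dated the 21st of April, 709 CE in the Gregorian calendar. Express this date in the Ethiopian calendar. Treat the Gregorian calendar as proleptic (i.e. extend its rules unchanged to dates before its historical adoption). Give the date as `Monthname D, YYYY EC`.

Miyazya 22, 701 EC

Julian Day Number of the source date = 1980127.
Converting JDN 1980127 to the Ethiopian calendar gives 22 Miyazya 701 EC.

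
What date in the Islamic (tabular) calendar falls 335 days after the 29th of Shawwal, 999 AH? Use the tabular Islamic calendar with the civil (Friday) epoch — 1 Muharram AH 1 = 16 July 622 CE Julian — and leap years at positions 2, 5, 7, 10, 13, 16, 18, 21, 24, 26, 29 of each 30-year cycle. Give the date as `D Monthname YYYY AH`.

10 Shawwal 1000 AH

JDN of the 29th of Shawwal, 999 AH = 2302392.
2302392 + 335 = 2302727.
JDN 2302727 in the tabular Islamic calendar is 10 Shawwal 1000 AH.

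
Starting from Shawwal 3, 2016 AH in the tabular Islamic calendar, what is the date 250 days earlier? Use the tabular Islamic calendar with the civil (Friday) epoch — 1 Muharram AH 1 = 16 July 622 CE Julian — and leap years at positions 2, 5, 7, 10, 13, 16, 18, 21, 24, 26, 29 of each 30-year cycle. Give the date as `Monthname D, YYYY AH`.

Muharram 19, 2016 AH

Counting 250 days back from JDN 2662757 reaches JDN 2662507, which is Muharram 19, 2016 AH.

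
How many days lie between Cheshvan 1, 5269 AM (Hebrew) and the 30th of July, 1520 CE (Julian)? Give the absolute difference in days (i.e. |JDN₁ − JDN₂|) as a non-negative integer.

4326

JDN of the first date = 2272123.
JDN of the second date = 2276449.
|2276449 − 2272123| = 4326.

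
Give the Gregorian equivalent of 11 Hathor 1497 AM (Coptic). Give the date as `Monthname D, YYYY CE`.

November 18, 1780 CE

Both dates share Julian Day Number 2371514; in the Gregorian calendar that is 18 November 1780 CE.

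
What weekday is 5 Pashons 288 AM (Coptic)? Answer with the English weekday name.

Saturday

In the proleptic Gregorian calendar this is 2 May 572 (JDN 1930101).
Since JDN mod 7 = 5 (0 = Monday), the day is Saturday.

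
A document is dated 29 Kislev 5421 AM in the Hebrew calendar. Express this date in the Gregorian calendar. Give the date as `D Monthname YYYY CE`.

Both dates share Julian Day Number 2327699; in the Gregorian calendar that is 2 December 1660 CE.

2 December 1660 CE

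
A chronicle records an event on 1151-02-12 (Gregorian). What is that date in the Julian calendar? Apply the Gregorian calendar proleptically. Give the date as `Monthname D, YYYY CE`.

February 5, 1151 CE

At this point the Julian calendar is 7 days behind the Gregorian.
12 February 1151 Gregorian − 7 days → 5 February 1151 Julian.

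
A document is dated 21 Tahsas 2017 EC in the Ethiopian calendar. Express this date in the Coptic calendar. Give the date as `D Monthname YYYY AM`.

The source date corresponds to 30 December 2024 in the Gregorian calendar (JDN 2460675).
That day falls on 21 Koiak 1741 AM in the Coptic calendar.

21 Koiak 1741 AM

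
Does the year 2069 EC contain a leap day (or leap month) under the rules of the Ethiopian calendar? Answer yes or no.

2069 mod 4 = 1; in the Ethiopian calendar a year is leap when year mod 4 = 3, so it is a common year.

no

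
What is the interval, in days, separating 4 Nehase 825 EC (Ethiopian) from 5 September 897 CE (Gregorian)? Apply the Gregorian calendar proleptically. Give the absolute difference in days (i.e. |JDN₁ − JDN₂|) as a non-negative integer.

First date → JDN 2025520; second date → JDN 2048931.
The interval is |2025520 − 2048931| = 23411 days.

23411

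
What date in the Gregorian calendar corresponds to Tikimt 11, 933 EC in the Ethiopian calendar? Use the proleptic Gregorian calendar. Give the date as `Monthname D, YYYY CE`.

Both dates share Julian Day Number 2064674; in the Gregorian calendar that is 13 October 940 CE.

October 13, 940 CE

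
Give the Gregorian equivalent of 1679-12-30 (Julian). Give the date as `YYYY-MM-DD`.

1680-01-09

At this point the Julian calendar is 10 days behind the Gregorian.
30 December 1679 Julian + 10 days → 9 January 1680 Gregorian.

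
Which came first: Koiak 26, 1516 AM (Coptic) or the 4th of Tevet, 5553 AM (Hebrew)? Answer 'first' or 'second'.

The two dates have Julian Day Numbers 2378499 and 2375928 respectively.
Since 2375928 < 2378499, the second date comes first.

second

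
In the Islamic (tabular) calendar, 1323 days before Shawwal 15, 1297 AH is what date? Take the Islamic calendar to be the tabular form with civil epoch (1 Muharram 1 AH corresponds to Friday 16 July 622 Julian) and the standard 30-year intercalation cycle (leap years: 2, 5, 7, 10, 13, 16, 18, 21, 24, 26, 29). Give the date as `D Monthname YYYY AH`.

Counting 1323 days back from JDN 2407979 reaches JDN 2406656, which is 21 Muharram 1294 AH.

21 Muharram 1294 AH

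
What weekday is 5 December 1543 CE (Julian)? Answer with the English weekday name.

Wednesday

Equivalently 15 December 1543 Gregorian, JDN 2284977.
2284977 ≡ 2 (mod 7); counting from Monday = 0 gives Wednesday.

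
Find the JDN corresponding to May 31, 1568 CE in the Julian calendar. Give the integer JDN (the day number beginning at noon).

2293921

In the proleptic Gregorian calendar the same day is 10 June 1568.
JDN 2299161 is 15 October 1582 CE (Gregorian); the target day is −5240 days from there, so JDN = 2293921.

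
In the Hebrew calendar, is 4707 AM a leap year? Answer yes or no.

yes

Hebrew year 4707 is year 14 of its 19-year Metonic cycle; leap years are at positions 3, 6, 8, 11, 14, 17, 19, so it is a leap year (13 months).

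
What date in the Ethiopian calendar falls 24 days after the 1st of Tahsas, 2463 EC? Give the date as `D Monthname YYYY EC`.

JDN of the 1st of Tahsas, 2463 EC = 2623556.
2623556 + 24 = 2623580.
JDN 2623580 in the Ethiopian calendar is 25 Tahsas 2463 EC.

25 Tahsas 2463 EC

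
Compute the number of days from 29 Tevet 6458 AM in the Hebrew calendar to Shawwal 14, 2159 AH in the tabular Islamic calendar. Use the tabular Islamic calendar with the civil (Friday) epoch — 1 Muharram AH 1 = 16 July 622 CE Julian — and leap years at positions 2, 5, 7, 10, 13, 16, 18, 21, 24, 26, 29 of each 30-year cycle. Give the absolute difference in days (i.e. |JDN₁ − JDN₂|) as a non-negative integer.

6953

JDN of the first date = 2706489.
JDN of the second date = 2713442.
|2713442 − 2706489| = 6953.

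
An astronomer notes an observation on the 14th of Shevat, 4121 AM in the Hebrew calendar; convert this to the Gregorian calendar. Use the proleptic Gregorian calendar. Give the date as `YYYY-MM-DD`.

0361-01-08

Both dates share Julian Day Number 1852920; in the Gregorian calendar that is 8 January 361 CE.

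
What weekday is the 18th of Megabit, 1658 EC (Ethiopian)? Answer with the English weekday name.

Wednesday

In the Gregorian calendar this is 24 March 1666 (JDN 2329637).
JDN 2329637 mod 7 = 2, and JDN 0 was a Monday, so this is a Wednesday.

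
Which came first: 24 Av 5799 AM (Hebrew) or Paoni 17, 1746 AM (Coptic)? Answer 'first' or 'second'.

second

Converting both to JDN: 2466015 vs 2462677; the smaller is the second.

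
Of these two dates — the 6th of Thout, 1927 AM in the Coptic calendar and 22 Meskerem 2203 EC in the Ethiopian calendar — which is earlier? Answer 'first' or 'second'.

First date → JDN 2528506; second date → JDN 2528522.
JDN 2528506 < JDN 2528522, so the first date is earlier.

first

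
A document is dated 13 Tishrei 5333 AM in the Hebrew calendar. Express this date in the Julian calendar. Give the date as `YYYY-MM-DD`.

1572-09-20

Both dates share Julian Day Number 2295494; in the Julian calendar that is 20 September 1572 CE.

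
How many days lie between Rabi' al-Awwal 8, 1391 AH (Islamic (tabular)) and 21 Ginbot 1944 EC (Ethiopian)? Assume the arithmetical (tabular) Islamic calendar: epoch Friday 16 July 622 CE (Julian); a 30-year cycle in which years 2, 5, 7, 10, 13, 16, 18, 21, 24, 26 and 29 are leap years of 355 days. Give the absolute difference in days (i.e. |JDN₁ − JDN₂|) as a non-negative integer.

6914

JDN of the first date = 2441076.
JDN of the second date = 2434162.
|2434162 − 2441076| = 6914.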